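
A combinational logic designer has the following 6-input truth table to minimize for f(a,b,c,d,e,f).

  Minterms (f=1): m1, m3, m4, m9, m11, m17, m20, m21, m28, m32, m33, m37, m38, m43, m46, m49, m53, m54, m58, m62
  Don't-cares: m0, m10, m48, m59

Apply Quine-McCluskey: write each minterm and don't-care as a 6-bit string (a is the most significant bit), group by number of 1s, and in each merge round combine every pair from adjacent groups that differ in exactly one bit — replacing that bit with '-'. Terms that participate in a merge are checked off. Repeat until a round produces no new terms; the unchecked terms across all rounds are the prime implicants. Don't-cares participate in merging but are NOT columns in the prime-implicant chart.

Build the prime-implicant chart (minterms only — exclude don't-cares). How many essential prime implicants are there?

[col 0] 000000*, 000001*, 000011*, 000100*, 001001*, 001010*, 001011*, 010001*, 010100*, 010101*, 011100*, 100000*, 100001*, 100101*, 100110*, 101011*, 101110*, 110000*, 110001*, 110101*, 110110*, 111010*, 111011*, 111110*
[col 1] -00000*, -00001*, -01011, -10001*, -10101*, 0-0001*, 0-0100, 00-001*, 00-011*, 000-00, 0000-1*, 00000-*, 0010-1*, 00101-, 01-100, 010-01*, 01010-, 1-0000*, 1-0001*, 1-0101*, 1-0110*, 1-1011, 1-1110*, 10-110*, 100-01*, 10000-*, 11-110*, 110-01*, 11000-*, 111-10, 11101-
[col 2] --0001, -0000-, -10-01, 00-0-1, 1--110, 1-0-01, 1-000-
Prime implicants: --0001, -0000-, -01011, -10-01, 0-0100, 00-0-1, 000-00, 00101-, 01-100, 01010-, 1--110, 1-0-01, 1-000-, 1-1011, 111-10, 11101-
PI chart (minterm → PIs covering it):
  1 | --0001,-0000-,00-0-1
  3 | 00-0-1  (sole → essential)
  4 | 0-0100,000-00
  9 | 00-0-1  (sole → essential)
  11 | -01011,00-0-1,00101-
  17 | --0001,-10-01
  20 | 0-0100,01-100,01010-
  21 | -10-01,01010-
  28 | 01-100  (sole → essential)
  32 | -0000-,1-000-
  33 | --0001,-0000-,1-0-01,1-000-
  37 | 1-0-01  (sole → essential)
  38 | 1--110  (sole → essential)
  43 | -01011,1-1011
  46 | 1--110  (sole → essential)
  49 | --0001,-10-01,1-0-01,1-000-
  53 | -10-01,1-0-01
  54 | 1--110  (sole → essential)
  58 | 111-10,11101-
  62 | 1--110,111-10
Essential prime implicants: 00-0-1, 01-100, 1--110, 1-0-01

4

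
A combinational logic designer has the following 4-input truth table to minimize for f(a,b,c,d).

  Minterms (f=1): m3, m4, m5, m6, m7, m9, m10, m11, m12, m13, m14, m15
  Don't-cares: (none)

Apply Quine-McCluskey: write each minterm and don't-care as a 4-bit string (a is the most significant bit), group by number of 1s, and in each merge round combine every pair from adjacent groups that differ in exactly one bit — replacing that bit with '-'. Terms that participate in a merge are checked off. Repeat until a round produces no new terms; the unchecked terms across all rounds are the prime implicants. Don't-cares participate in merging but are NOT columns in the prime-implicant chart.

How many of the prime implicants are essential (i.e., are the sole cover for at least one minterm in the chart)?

[col 0] 0011*, 0100*, 0101*, 0110*, 0111*, 1001*, 1010*, 1011*, 1100*, 1101*, 1110*, 1111*
[col 1] -011*, -100*, -101*, -110*, -111*, 0-11*, 01-0*, 01-1*, 010-*, 011-*, 1-01*, 1-10*, 1-11*, 10-1*, 101-*, 11-0*, 11-1*, 110-*, 111-*
[col 2] --11, -1-0*, -1-1*, -10-*, -11-*, 01--*, 1--1, 1-1-, 11--*
[col 3] -1--
Prime implicants: --11, -1--, 1--1, 1-1-
PI chart (minterm → PIs covering it):
  3 | --11  (sole → essential)
  4 | -1--  (sole → essential)
  5 | -1--  (sole → essential)
  6 | -1--  (sole → essential)
  7 | --11,-1--
  9 | 1--1  (sole → essential)
  10 | 1-1-  (sole → essential)
  11 | --11,1--1,1-1-
  12 | -1--  (sole → essential)
  13 | -1--,1--1
  14 | -1--,1-1-
  15 | --11,-1--,1--1,1-1-
Essential prime implicants: --11, -1--, 1--1, 1-1-

4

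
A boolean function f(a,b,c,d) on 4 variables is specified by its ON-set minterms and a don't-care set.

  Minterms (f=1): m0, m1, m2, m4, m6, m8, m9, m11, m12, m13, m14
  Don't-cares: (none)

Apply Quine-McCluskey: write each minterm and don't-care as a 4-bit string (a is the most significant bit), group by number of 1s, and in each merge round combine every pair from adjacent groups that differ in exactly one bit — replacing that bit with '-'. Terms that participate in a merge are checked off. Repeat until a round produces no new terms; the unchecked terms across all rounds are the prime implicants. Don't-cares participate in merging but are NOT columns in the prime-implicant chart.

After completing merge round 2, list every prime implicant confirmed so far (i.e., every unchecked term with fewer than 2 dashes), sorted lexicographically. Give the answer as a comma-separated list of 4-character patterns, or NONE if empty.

Round 0: 0000✓ 0001✓ 0010✓ 0100✓ 0110✓ 1000✓ 1001✓ 1011✓ 1100✓ 1101✓ 1110✓
Round 1: -000✓ -001✓ -100✓ -110✓ 0-00✓ 0-10✓ 00-0✓ 000-✓ 01-0✓ 1-00✓ 1-01✓ 10-1 100-✓ 11-0✓ 110-✓
Round 2: --00 -00- -1-0 0--0 1-0-
PIs = {--00, -00-, -1-0, 0--0, 1-0-, 10-1}

10-1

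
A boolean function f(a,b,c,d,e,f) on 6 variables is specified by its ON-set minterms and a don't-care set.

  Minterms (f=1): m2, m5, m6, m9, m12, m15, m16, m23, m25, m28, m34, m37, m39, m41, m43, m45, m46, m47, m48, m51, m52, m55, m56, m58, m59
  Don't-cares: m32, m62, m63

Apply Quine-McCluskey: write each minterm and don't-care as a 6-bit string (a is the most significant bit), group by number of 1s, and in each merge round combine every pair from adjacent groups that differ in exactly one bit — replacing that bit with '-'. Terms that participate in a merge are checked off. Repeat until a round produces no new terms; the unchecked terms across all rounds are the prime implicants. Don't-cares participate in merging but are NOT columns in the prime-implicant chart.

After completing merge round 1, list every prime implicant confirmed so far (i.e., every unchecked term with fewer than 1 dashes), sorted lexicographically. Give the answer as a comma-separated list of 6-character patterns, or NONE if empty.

Round 0: 000010✓ 000101✓ 000110✓ 001001✓ 001100✓ 001111✓ 010000✓ 010111✓ 011001✓ 011100✓ 100000✓ 100010✓ 100101✓ 100111✓ 101001✓ 101011✓ 101101✓ 101110✓ 101111✓ 110000✓ 110011✓ 110100✓ 110111✓ 111000✓ 111010✓ 111011✓ 111110✓ 111111✓
Round 1: -00010 -00101 -01001 -01111 -10000 -10111 0-1001 0-1100 000-10 1-0000 1-0111✓ 1-1011✓ 1-1110✓ 1-1111✓ 10-101✓ 10-111✓ 1000-0 1001-1✓ 101-01✓ 101-11✓ 1010-1✓ 1011-1✓ 10111-✓ 11-000 11-011✓ 11-111✓ 110-00 110-11✓ 111-10✓ 111-11✓ 1110-0 11101-✓ 11111-✓
Round 2: 1--111 1-1-11 1-111- 10-1-1 101--1 11--11 111-1-
PIs = {-00010, -00101, -01001, -01111, -10000, -10111, 0-1001, 0-1100, 000-10, 1--111, 1-0000, 1-1-11, 1-111-, 10-1-1, 1000-0, 101--1, 11--11, 11-000, 110-00, 111-1-, 1110-0}

NONE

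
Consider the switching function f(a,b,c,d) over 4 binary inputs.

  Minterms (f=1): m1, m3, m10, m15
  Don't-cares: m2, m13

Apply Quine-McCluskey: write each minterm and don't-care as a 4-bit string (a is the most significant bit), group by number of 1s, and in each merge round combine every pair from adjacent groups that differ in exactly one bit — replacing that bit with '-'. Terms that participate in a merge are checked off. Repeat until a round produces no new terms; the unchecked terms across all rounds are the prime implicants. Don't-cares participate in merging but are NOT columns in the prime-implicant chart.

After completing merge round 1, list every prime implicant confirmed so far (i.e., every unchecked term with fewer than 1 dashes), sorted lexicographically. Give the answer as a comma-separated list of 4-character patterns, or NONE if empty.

NONE

[col 0] 0001*, 0010*, 0011*, 1010*, 1101*, 1111*
[col 1] -010, 00-1, 001-, 11-1
Prime implicants: -010, 00-1, 001-, 11-1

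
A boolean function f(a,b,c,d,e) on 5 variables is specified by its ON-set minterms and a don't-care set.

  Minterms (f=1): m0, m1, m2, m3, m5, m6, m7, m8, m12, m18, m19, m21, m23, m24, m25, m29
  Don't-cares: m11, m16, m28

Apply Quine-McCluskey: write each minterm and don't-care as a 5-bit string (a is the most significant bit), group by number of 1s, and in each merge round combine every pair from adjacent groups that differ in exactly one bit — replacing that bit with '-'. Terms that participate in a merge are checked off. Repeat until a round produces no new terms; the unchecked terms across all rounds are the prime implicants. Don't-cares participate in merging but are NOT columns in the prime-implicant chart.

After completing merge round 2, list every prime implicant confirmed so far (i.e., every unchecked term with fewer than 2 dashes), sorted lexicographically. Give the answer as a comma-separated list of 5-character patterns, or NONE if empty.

0-011, 1-101

size-2^0 implicants → 00000(✓)  00001(✓)  00010(✓)  00011(✓)  00101(✓)  00110(✓)  00111(✓)  01000(✓)  01011(✓)  01100(✓)  10000(✓)  10010(✓)  10011(✓)  10101(✓)  10111(✓)  11000(✓)  11001(✓)  11100(✓)  11101(✓)
size-2^1 implicants → -0000(✓)  -0010(✓)  -0011(✓)  -0101(✓)  -0111(✓)  -1000(✓)  -1100(✓)  0-000(✓)  0-011  00-01(✓)  00-10(✓)  00-11(✓)  000-0(✓)  000-1(✓)  0000-(✓)  0001-(✓)  001-1(✓)  0011-(✓)  01-00(✓)  1-000(✓)  1-101  10-11(✓)  100-0(✓)  1001-(✓)  101-1(✓)  11-00(✓)  11-01(✓)  1100-(✓)  1110-(✓)
size-2^2 implicants → --000  -0-11  -00-0  -001-  -01-1  -1-00  00--1  00-1-  000--  11-0-
Unchecked terms (primes): --000, -0-11, -00-0, -001-, -01-1, -1-00, 0-011, 00--1, 00-1-, 000--, 1-101, 11-0-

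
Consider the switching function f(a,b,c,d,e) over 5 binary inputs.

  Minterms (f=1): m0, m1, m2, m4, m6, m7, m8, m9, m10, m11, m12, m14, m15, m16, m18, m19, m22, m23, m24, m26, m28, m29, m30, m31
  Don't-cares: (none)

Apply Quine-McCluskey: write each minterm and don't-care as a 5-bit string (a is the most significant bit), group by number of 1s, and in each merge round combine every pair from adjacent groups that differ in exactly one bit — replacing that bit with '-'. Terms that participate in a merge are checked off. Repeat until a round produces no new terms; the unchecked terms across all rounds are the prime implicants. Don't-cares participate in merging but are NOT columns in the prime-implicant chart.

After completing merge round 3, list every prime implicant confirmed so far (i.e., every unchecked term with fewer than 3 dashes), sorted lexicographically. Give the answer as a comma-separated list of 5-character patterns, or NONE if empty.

Round 0: 00000✓ 00001✓ 00010✓ 00100✓ 00110✓ 00111✓ 01000✓ 01001✓ 01010✓ 01011✓ 01100✓ 01110✓ 01111✓ 10000✓ 10010✓ 10011✓ 10110✓ 10111✓ 11000✓ 11010✓ 11100✓ 11101✓ 11110✓ 11111✓
Round 1: -0000✓ -0010✓ -0110✓ -0111✓ -1000✓ -1010✓ -1100✓ -1110✓ -1111✓ 0-000✓ 0-001✓ 0-010✓ 0-100✓ 0-110✓ 0-111✓ 00-00✓ 00-10✓ 000-0✓ 0000-✓ 001-0✓ 0011-✓ 01-00✓ 01-10✓ 01-11✓ 010-0✓ 010-1✓ 0100-✓ 0101-✓ 011-0✓ 0111-✓ 1-000✓ 1-010✓ 1-110✓ 1-111✓ 10-10✓ 10-11✓ 100-0✓ 1001-✓ 1011-✓ 11-00✓ 11-10✓ 110-0✓ 111-0✓ 111-1✓ 1110-✓ 1111-✓
Round 2: --000✓ --010✓ --110✓ --111✓ -0-10✓ -00-0✓ -011-✓ -1-00✓ -1-10✓ -10-0✓ -11-0✓ -111-✓ 0--00✓ 0--10✓ 0-0-0✓ 0-00- 0-1-0✓ 0-11-✓ 00--0✓ 01--0✓ 01-1- 010-- 1--10✓ 1-0-0✓ 1-11-✓ 10-1- 11--0✓ 111--
Round 3: ---10 --0-0 --11- -1--0 0---0
PIs = {---10, --0-0, --11-, -1--0, 0---0, 0-00-, 01-1-, 010--, 10-1-, 111--}

0-00-, 01-1-, 010--, 10-1-, 111--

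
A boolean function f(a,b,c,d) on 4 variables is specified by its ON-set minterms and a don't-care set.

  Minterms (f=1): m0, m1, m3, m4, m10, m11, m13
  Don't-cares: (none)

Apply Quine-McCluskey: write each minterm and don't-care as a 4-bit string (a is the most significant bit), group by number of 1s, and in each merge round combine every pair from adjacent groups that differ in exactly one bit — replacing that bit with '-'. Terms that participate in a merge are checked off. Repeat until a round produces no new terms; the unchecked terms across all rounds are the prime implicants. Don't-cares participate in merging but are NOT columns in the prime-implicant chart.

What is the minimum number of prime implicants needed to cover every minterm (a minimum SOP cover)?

4

size-2^0 implicants → 0000(✓)  0001(✓)  0011(✓)  0100(✓)  1010(✓)  1011(✓)  1101
size-2^1 implicants → -011  0-00  00-1  000-  101-
Unchecked terms (primes): -011, 0-00, 00-1, 000-, 101-, 1101
Minterm coverage:
  m0 ⊆ 0-00,000-
  m1 ⊆ 00-1,000-
  m3 ⊆ -011,00-1
  m4 ⊆ 0-00 [E]
  m10 ⊆ 101- [E]
  m11 ⊆ -011,101-
  m13 ⊆ 1101 [E]
E = {0-00, 101-, 1101}
Petrick residual → 00-1
Cover = a'c'd' + a'b'd + ab'c + abc'd  |cover|=4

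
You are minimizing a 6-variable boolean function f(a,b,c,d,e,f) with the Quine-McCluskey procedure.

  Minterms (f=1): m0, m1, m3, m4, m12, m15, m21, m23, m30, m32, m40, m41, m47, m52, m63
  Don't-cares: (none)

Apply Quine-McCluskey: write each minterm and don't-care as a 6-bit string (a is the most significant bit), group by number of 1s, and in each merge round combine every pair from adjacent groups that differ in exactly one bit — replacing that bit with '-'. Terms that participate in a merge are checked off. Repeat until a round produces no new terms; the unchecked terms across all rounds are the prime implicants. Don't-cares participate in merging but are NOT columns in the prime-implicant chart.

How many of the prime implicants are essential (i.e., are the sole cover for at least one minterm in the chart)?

[col 0] 000000*, 000001*, 000011*, 000100*, 001100*, 001111*, 010101*, 010111*, 011110, 100000*, 101000*, 101001*, 101111*, 110100, 111111*
[col 1] -00000, -01111, 00-100, 000-00, 0000-1, 00000-, 0101-1, 1-1111, 10-000, 10100-
Prime implicants: -00000, -01111, 00-100, 000-00, 0000-1, 00000-, 0101-1, 011110, 1-1111, 10-000, 10100-, 110100
PI chart (minterm → PIs covering it):
  0 | -00000,000-00,00000-
  1 | 0000-1,00000-
  3 | 0000-1  (sole → essential)
  4 | 00-100,000-00
  12 | 00-100  (sole → essential)
  15 | -01111  (sole → essential)
  21 | 0101-1  (sole → essential)
  23 | 0101-1  (sole → essential)
  30 | 011110  (sole → essential)
  32 | -00000,10-000
  40 | 10-000,10100-
  41 | 10100-  (sole → essential)
  47 | -01111,1-1111
  52 | 110100  (sole → essential)
  63 | 1-1111  (sole → essential)
Essential prime implicants: -01111, 00-100, 0000-1, 0101-1, 011110, 1-1111, 10100-, 110100

8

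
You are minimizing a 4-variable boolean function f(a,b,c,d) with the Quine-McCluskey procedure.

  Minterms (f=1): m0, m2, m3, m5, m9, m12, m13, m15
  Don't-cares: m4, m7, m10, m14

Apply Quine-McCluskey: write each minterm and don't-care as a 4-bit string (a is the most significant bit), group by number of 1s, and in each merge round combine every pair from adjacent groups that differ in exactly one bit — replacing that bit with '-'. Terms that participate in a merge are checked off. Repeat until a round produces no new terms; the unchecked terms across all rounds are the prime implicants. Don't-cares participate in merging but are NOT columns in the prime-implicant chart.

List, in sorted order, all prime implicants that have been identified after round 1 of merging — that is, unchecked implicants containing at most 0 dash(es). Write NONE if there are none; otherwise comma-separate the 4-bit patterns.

NONE

Round 0: 0000✓ 0010✓ 0011✓ 0100✓ 0101✓ 0111✓ 1001✓ 1010✓ 1100✓ 1101✓ 1110✓ 1111✓
Round 1: -010 -100✓ -101✓ -111✓ 0-00 0-11 00-0 001- 01-1✓ 010-✓ 1-01 1-10 11-0✓ 11-1✓ 110-✓ 111-✓
Round 2: -1-1 -10- 11--
PIs = {-010, -1-1, -10-, 0-00, 0-11, 00-0, 001-, 1-01, 1-10, 11--}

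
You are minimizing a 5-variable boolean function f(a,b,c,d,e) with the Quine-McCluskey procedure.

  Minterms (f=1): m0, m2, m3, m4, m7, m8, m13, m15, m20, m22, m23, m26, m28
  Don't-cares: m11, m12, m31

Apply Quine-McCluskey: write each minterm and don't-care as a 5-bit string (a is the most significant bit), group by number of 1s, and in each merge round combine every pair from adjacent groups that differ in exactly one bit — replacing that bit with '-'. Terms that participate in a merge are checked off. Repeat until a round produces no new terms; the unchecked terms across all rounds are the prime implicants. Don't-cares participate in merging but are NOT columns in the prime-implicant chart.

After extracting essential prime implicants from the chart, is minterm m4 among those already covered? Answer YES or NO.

YES

[col 0] 00000*, 00010*, 00011*, 00100*, 00111*, 01000*, 01011*, 01100*, 01101*, 01111*, 10100*, 10110*, 10111*, 11010, 11100*, 11111*
[col 1] -0100*, -0111*, -1100*, -1111*, 0-000*, 0-011*, 0-100*, 0-111*, 00-00*, 00-11*, 000-0, 0001-, 01-00*, 01-11*, 011-1, 0110-, 1-100*, 1-111*, 101-0, 1011-
[col 2] --100, --111, 0--00, 0--11
Prime implicants: --100, --111, 0--00, 0--11, 000-0, 0001-, 011-1, 0110-, 101-0, 1011-, 11010
PI chart (minterm → PIs covering it):
  0 | 0--00,000-0
  2 | 000-0,0001-
  3 | 0--11,0001-
  4 | --100,0--00
  7 | --111,0--11
  8 | 0--00  (sole → essential)
  13 | 011-1,0110-
  15 | --111,0--11,011-1
  20 | --100,101-0
  22 | 101-0,1011-
  23 | --111,1011-
  26 | 11010  (sole → essential)
  28 | --100  (sole → essential)
Essential prime implicants: --100, 0--00, 11010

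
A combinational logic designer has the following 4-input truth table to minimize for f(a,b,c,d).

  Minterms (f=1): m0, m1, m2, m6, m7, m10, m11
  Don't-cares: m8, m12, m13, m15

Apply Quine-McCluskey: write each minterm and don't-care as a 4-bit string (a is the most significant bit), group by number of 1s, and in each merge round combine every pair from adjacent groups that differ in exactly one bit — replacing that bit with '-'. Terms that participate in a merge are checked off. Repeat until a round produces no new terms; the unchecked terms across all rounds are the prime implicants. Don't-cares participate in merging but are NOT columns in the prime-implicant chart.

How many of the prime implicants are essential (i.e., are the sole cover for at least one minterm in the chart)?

1

[col 0] 0000*, 0001*, 0010*, 0110*, 0111*, 1000*, 1010*, 1011*, 1100*, 1101*, 1111*
[col 1] -000*, -010*, -111, 0-10, 00-0*, 000-, 011-, 1-00, 1-11, 10-0*, 101-, 11-1, 110-
[col 2] -0-0
Prime implicants: -0-0, -111, 0-10, 000-, 011-, 1-00, 1-11, 101-, 11-1, 110-
PI chart (minterm → PIs covering it):
  0 | -0-0,000-
  1 | 000-  (sole → essential)
  2 | -0-0,0-10
  6 | 0-10,011-
  7 | -111,011-
  10 | -0-0,101-
  11 | 1-11,101-
Essential prime implicants: 000-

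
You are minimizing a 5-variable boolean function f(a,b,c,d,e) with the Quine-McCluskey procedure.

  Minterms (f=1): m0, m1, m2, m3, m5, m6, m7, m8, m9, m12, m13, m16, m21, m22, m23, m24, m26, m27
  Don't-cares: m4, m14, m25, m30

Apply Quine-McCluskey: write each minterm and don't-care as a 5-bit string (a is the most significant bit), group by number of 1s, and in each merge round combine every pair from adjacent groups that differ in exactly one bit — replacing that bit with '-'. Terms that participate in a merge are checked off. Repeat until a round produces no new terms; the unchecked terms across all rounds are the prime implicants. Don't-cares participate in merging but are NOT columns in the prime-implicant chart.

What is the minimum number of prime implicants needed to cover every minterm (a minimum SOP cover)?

[col 0] 00000*, 00001*, 00010*, 00011*, 00100*, 00101*, 00110*, 00111*, 01000*, 01001*, 01100*, 01101*, 01110*, 10000*, 10101*, 10110*, 10111*, 11000*, 11001*, 11010*, 11011*, 11110*
[col 1] -0000*, -0101*, -0110*, -0111*, -1000*, -1001*, -1110*, 0-000*, 0-001*, 0-100*, 0-101*, 0-110*, 00-00*, 00-01*, 00-10*, 00-11*, 000-0*, 000-1*, 0000-*, 0001-*, 001-0*, 001-1*, 0010-*, 0011-*, 01-00*, 01-01*, 0100-*, 011-0*, 0110-*, 1-000*, 1-110*, 101-1*, 1011-*, 11-10, 110-0*, 110-1*, 1100-*, 1101-*
[col 2] --000, --110, -01-1, -011-, -100-, 0--00*, 0--01*, 0-00-*, 0-1-0, 0-10-*, 00--0*, 00--1*, 00-0-*, 00-1-*, 000--*, 001--*, 01-0-*, 110--
[col 3] 0--0-, 00---
Prime implicants: --000, --110, -01-1, -011-, -100-, 0--0-, 0-1-0, 00---, 11-10, 110--
PI chart (minterm → PIs covering it):
  0 | --000,0--0-,00---
  1 | 0--0-,00---
  2 | 00---  (sole → essential)
  3 | 00---  (sole → essential)
  5 | -01-1,0--0-,00---
  6 | --110,-011-,0-1-0,00---
  7 | -01-1,-011-,00---
  8 | --000,-100-,0--0-
  9 | -100-,0--0-
  12 | 0--0-,0-1-0
  13 | 0--0-  (sole → essential)
  16 | --000  (sole → essential)
  21 | -01-1  (sole → essential)
  22 | --110,-011-
  23 | -01-1,-011-
  24 | --000,-100-,110--
  26 | 11-10,110--
  27 | 110--  (sole → essential)
Essential prime implicants: --000, -01-1, 0--0-, 00---, 110--
Petrick residual → --110
Minimum SOP uses 6 PIs: c'd'e' + cde' + b'ce + a'd' + a'b' + abc'

6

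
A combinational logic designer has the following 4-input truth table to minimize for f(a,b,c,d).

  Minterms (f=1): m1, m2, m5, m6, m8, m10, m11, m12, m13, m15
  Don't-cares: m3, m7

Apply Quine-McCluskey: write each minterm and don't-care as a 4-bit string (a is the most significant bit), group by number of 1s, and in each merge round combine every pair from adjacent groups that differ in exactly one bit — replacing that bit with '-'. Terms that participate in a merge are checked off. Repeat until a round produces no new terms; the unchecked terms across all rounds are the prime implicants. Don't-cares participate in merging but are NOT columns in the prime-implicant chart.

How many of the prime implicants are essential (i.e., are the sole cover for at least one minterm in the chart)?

Round 0: 0001✓ 0010✓ 0011✓ 0101✓ 0110✓ 0111✓ 1000✓ 1010✓ 1011✓ 1100✓ 1101✓ 1111✓
Round 1: -010✓ -011✓ -101✓ -111✓ 0-01✓ 0-10✓ 0-11✓ 00-1✓ 001-✓ 01-1✓ 011-✓ 1-00 1-11✓ 10-0 101-✓ 11-1✓ 110-
Round 2: --11 -01- -1-1 0--1 0-1-
PIs = {--11, -01-, -1-1, 0--1, 0-1-, 1-00, 10-0, 110-}
Coverage chart:
  m1: 0--1 ←essential
  m2: -01-,0-1-
  m5: -1-1,0--1
  m6: 0-1- ←essential
  m8: 1-00,10-0
  m10: -01-,10-0
  m11: --11,-01-
  m12: 1-00,110-
  m13: -1-1,110-
  m15: --11,-1-1
Essential: 0--1, 0-1-

2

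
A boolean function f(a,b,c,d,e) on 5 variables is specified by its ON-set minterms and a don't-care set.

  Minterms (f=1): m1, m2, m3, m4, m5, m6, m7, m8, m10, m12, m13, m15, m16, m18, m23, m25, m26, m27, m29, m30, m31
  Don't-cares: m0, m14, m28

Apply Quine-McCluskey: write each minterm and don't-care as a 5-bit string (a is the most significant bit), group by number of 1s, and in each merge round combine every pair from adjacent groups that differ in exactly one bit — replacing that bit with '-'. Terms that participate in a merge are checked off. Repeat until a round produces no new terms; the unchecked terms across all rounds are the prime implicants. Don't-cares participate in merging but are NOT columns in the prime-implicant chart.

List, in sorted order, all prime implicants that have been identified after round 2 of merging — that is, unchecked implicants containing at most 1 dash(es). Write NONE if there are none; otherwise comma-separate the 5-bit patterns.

Round 0: 00000✓ 00001✓ 00010✓ 00011✓ 00100✓ 00101✓ 00110✓ 00111✓ 01000✓ 01010✓ 01100✓ 01101✓ 01110✓ 01111✓ 10000✓ 10010✓ 10111✓ 11001✓ 11010✓ 11011✓ 11100✓ 11101✓ 11110✓ 11111✓
Round 1: -0000✓ -0010✓ -0111✓ -1010✓ -1100✓ -1101✓ -1110✓ -1111✓ 0-000✓ 0-010✓ 0-100✓ 0-101✓ 0-110✓ 0-111✓ 00-00✓ 00-01✓ 00-10✓ 00-11✓ 000-0✓ 000-1✓ 0000-✓ 0001-✓ 001-0✓ 001-1✓ 0010-✓ 0011-✓ 01-00✓ 01-10✓ 010-0✓ 011-0✓ 011-1✓ 0110-✓ 0111-✓ 1-010✓ 1-111✓ 100-0✓ 11-01✓ 11-10✓ 11-11✓ 110-1✓ 1101-✓ 111-0✓ 111-1✓ 1110-✓ 1111-✓
Round 2: --010 --111 -00-0 -1-10 -11-0✓ -11-1✓ -110-✓ -111-✓ 0--00✓ 0--10✓ 0-0-0✓ 0-1-0✓ 0-1-1✓ 0-10-✓ 0-11-✓ 00--0✓ 00--1✓ 00-0-✓ 00-1-✓ 000--✓ 001--✓ 01--0✓ 011--✓ 11--1 11-1- 111--✓
Round 3: -11-- 0---0 0-1-- 00---
PIs = {--010, --111, -00-0, -1-10, -11--, 0---0, 0-1--, 00---, 11--1, 11-1-}

NONE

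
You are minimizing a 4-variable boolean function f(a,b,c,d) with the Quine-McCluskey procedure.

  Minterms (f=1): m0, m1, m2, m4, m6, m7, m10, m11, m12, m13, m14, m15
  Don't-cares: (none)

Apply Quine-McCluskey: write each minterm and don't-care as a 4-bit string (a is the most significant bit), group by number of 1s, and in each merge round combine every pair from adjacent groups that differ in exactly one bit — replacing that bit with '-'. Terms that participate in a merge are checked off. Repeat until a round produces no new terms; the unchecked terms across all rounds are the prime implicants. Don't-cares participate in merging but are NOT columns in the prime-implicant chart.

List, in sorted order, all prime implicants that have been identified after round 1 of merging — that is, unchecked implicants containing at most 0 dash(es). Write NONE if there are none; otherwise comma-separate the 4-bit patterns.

NONE

size-2^0 implicants → 0000(✓)  0001(✓)  0010(✓)  0100(✓)  0110(✓)  0111(✓)  1010(✓)  1011(✓)  1100(✓)  1101(✓)  1110(✓)  1111(✓)
size-2^1 implicants → -010(✓)  -100(✓)  -110(✓)  -111(✓)  0-00(✓)  0-10(✓)  00-0(✓)  000-  01-0(✓)  011-(✓)  1-10(✓)  1-11(✓)  101-(✓)  11-0(✓)  11-1(✓)  110-(✓)  111-(✓)
size-2^2 implicants → --10  -1-0  -11-  0--0  1-1-  11--
Unchecked terms (primes): --10, -1-0, -11-, 0--0, 000-, 1-1-, 11--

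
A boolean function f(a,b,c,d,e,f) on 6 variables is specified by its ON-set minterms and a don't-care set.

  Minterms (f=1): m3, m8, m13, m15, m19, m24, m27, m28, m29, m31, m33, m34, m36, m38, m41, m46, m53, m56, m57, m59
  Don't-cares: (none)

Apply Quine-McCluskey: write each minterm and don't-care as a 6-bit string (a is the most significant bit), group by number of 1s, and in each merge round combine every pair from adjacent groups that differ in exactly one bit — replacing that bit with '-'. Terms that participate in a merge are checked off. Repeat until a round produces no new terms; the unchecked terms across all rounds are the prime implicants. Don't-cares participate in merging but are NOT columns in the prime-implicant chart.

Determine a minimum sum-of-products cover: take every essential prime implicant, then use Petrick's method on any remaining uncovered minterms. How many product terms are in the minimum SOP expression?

Round 0: 000011✓ 001000✓ 001101✓ 001111✓ 010011✓ 011000✓ 011011✓ 011100✓ 011101✓ 011111✓ 100001✓ 100010✓ 100100✓ 100110✓ 101001✓ 101110✓ 110101 111000✓ 111001✓ 111011✓
Round 1: -11000 -11011 0-0011 0-1000 0-1101✓ 0-1111✓ 0011-1✓ 01-011 011-00 011-11 0111-1✓ 01110- 1-1001 10-001 10-110 100-10 1001-0 1110-1 11100-
Round 2: 0-11-1
PIs = {-11000, -11011, 0-0011, 0-1000, 0-11-1, 01-011, 011-00, 011-11, 01110-, 1-1001, 10-001, 10-110, 100-10, 1001-0, 110101, 1110-1, 11100-}
Coverage chart:
  m3: 0-0011 ←essential
  m8: 0-1000 ←essential
  m13: 0-11-1 ←essential
  m15: 0-11-1 ←essential
  m19: 0-0011,01-011
  m24: -11000,0-1000,011-00
  m27: -11011,01-011,011-11
  m28: 011-00,01110-
  m29: 0-11-1,01110-
  m31: 0-11-1,011-11
  m33: 10-001 ←essential
  m34: 100-10 ←essential
  m36: 1001-0 ←essential
  m38: 10-110,100-10,1001-0
  m41: 1-1001,10-001
  m46: 10-110 ←essential
  m53: 110101 ←essential
  m56: -11000,11100-
  m57: 1-1001,1110-1,11100-
  m59: -11011,1110-1
Essential: 0-0011, 0-1000, 0-11-1, 10-001, 10-110, 100-10, 1001-0, 110101
Petrick residual → -11011, 011-00, 11100-
Min cover (11 terms): bcd'ef + a'c'd'ef + a'cd'e'f' + a'cdf + a'bce'f' + ab'd'e'f + ab'def' + ab'c'ef' + ab'c'df' + abc'de'f + abcd'e'

11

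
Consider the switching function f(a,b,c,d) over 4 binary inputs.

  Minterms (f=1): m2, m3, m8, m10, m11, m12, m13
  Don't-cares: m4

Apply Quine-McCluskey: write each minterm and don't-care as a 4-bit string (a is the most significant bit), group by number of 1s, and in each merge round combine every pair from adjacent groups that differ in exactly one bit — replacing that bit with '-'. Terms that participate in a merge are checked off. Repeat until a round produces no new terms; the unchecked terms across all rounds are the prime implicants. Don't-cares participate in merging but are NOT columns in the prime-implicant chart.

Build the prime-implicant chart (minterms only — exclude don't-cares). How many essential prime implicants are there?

Round 0: 0010✓ 0011✓ 0100✓ 1000✓ 1010✓ 1011✓ 1100✓ 1101✓
Round 1: -010✓ -011✓ -100 001-✓ 1-00 10-0 101-✓ 110-
Round 2: -01-
PIs = {-01-, -100, 1-00, 10-0, 110-}
Coverage chart:
  m2: -01- ←essential
  m3: -01- ←essential
  m8: 1-00,10-0
  m10: -01-,10-0
  m11: -01- ←essential
  m12: -100,1-00,110-
  m13: 110- ←essential
Essential: -01-, 110-

2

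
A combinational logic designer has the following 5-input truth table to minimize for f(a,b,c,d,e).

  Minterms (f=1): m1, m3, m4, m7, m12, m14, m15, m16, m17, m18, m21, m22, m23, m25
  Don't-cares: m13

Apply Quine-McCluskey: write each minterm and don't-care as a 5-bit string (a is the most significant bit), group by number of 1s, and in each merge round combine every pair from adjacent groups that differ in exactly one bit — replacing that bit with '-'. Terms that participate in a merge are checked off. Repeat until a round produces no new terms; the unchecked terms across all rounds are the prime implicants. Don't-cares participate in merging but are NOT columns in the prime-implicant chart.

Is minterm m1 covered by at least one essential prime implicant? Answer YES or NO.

[col 0] 00001*, 00011*, 00100*, 00111*, 01100*, 01101*, 01110*, 01111*, 10000*, 10001*, 10010*, 10101*, 10110*, 10111*, 11001*
[col 1] -0001, -0111, 0-100, 0-111, 00-11, 000-1, 011-0*, 011-1*, 0110-*, 0111-*, 1-001, 10-01, 10-10, 100-0, 1000-, 101-1, 1011-
[col 2] 011--
Prime implicants: -0001, -0111, 0-100, 0-111, 00-11, 000-1, 011--, 1-001, 10-01, 10-10, 100-0, 1000-, 101-1, 1011-
PI chart (minterm → PIs covering it):
  1 | -0001,000-1
  3 | 00-11,000-1
  4 | 0-100  (sole → essential)
  7 | -0111,0-111,00-11
  12 | 0-100,011--
  14 | 011--  (sole → essential)
  15 | 0-111,011--
  16 | 100-0,1000-
  17 | -0001,1-001,10-01,1000-
  18 | 10-10,100-0
  21 | 10-01,101-1
  22 | 10-10,1011-
  23 | -0111,101-1,1011-
  25 | 1-001  (sole → essential)
Essential prime implicants: 0-100, 011--, 1-001

NO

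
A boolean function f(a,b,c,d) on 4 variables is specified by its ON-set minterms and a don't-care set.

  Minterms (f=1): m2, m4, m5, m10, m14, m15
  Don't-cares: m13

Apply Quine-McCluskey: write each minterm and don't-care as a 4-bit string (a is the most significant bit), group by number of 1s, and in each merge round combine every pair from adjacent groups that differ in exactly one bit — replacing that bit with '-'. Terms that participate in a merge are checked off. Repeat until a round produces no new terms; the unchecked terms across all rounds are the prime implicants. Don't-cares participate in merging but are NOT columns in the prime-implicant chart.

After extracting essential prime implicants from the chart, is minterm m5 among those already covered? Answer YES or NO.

Round 0: 0010✓ 0100✓ 0101✓ 1010✓ 1101✓ 1110✓ 1111✓
Round 1: -010 -101 010- 1-10 11-1 111-
PIs = {-010, -101, 010-, 1-10, 11-1, 111-}
Coverage chart:
  m2: -010 ←essential
  m4: 010- ←essential
  m5: -101,010-
  m10: -010,1-10
  m14: 1-10,111-
  m15: 11-1,111-
Essential: -010, 010-

YES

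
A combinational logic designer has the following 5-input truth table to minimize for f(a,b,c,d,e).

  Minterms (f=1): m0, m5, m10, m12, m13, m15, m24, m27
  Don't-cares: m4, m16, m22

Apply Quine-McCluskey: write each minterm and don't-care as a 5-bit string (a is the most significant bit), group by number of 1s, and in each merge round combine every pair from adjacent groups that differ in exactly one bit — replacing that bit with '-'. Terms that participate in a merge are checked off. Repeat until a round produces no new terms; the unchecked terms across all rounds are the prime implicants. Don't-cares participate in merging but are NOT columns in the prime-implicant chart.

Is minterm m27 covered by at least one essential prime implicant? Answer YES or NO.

Round 0: 00000✓ 00100✓ 00101✓ 01010 01100✓ 01101✓ 01111✓ 10000✓ 10110 11000✓ 11011
Round 1: -0000 0-100✓ 0-101✓ 00-00 0010-✓ 011-1 0110-✓ 1-000
Round 2: 0-10-
PIs = {-0000, 0-10-, 00-00, 01010, 011-1, 1-000, 10110, 11011}
Coverage chart:
  m0: -0000,00-00
  m5: 0-10- ←essential
  m10: 01010 ←essential
  m12: 0-10- ←essential
  m13: 0-10-,011-1
  m15: 011-1 ←essential
  m24: 1-000 ←essential
  m27: 11011 ←essential
Essential: 0-10-, 01010, 011-1, 1-000, 11011

YES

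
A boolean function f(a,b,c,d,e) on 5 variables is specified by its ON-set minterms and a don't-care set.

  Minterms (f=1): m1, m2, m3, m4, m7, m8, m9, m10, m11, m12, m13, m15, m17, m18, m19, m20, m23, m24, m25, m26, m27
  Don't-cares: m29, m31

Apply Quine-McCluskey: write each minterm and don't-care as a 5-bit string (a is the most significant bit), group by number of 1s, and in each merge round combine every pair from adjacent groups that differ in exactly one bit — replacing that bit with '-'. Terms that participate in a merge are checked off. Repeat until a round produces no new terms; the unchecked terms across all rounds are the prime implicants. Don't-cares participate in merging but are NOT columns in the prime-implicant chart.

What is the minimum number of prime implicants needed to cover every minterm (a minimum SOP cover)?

6

Round 0: 00001✓ 00010✓ 00011✓ 00100✓ 00111✓ 01000✓ 01001✓ 01010✓ 01011✓ 01100✓ 01101✓ 01111✓ 10001✓ 10010✓ 10011✓ 10100✓ 10111✓ 11000✓ 11001✓ 11010✓ 11011✓ 11101✓ 11111✓
Round 1: -0001✓ -0010✓ -0011✓ -0100 -0111✓ -1000✓ -1001✓ -1010✓ -1011✓ -1101✓ -1111✓ 0-001✓ 0-010✓ 0-011✓ 0-100 0-111✓ 00-11✓ 000-1✓ 0001-✓ 01-00✓ 01-01✓ 01-11✓ 010-0✓ 010-1✓ 0100-✓ 0101-✓ 011-1✓ 0110-✓ 1-001✓ 1-010✓ 1-011✓ 1-111✓ 10-11✓ 100-1✓ 1001-✓ 11-01✓ 11-11✓ 110-0✓ 110-1✓ 1100-✓ 1101-✓ 111-1✓
Round 2: --001✓ --010✓ --011✓ --111✓ -0-11✓ -00-1✓ -001-✓ -1-01✓ -1-11✓ -10-0✓ -10-1✓ -100-✓ -101-✓ -11-1✓ 0--11✓ 0-0-1✓ 0-01-✓ 01--1✓ 01-0- 010--✓ 1--11✓ 1-0-1✓ 1-01-✓ 11--1✓ 110--✓
Round 3: ---11 --0-1 --01- -1--1 -10--
PIs = {---11, --0-1, --01-, -0100, -1--1, -10--, 0-100, 01-0-}
Coverage chart:
  m1: --0-1 ←essential
  m2: --01- ←essential
  m3: ---11,--0-1,--01-
  m4: -0100,0-100
  m7: ---11 ←essential
  m8: -10--,01-0-
  m9: --0-1,-1--1,-10--,01-0-
  m10: --01-,-10--
  m11: ---11,--0-1,--01-,-1--1,-10--
  m12: 0-100,01-0-
  m13: -1--1,01-0-
  m15: ---11,-1--1
  m17: --0-1 ←essential
  m18: --01- ←essential
  m19: ---11,--0-1,--01-
  m20: -0100 ←essential
  m23: ---11 ←essential
  m24: -10-- ←essential
  m25: --0-1,-1--1,-10--
  m26: --01-,-10--
  m27: ---11,--0-1,--01-,-1--1,-10--
Essential: ---11, --0-1, --01-, -0100, -10--
Petrick residual → 01-0-
Min cover (6 terms): de + c'e + c'd + b'cd'e' + bc' + a'bd'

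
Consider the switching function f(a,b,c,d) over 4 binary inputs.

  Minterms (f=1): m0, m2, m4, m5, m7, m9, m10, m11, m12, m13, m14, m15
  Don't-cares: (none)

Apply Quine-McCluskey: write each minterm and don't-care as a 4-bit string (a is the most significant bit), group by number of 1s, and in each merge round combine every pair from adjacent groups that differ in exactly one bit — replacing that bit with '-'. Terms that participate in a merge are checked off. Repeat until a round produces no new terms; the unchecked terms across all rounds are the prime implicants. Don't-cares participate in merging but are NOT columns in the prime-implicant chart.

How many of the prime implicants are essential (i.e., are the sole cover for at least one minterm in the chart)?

2

[col 0] 0000*, 0010*, 0100*, 0101*, 0111*, 1001*, 1010*, 1011*, 1100*, 1101*, 1110*, 1111*
[col 1] -010, -100*, -101*, -111*, 0-00, 00-0, 01-1*, 010-*, 1-01*, 1-10*, 1-11*, 10-1*, 101-*, 11-0*, 11-1*, 110-*, 111-*
[col 2] -1-1, -10-, 1--1, 1-1-, 11--
Prime implicants: -010, -1-1, -10-, 0-00, 00-0, 1--1, 1-1-, 11--
PI chart (minterm → PIs covering it):
  0 | 0-00,00-0
  2 | -010,00-0
  4 | -10-,0-00
  5 | -1-1,-10-
  7 | -1-1  (sole → essential)
  9 | 1--1  (sole → essential)
  10 | -010,1-1-
  11 | 1--1,1-1-
  12 | -10-,11--
  13 | -1-1,-10-,1--1,11--
  14 | 1-1-,11--
  15 | -1-1,1--1,1-1-,11--
Essential prime implicants: -1-1, 1--1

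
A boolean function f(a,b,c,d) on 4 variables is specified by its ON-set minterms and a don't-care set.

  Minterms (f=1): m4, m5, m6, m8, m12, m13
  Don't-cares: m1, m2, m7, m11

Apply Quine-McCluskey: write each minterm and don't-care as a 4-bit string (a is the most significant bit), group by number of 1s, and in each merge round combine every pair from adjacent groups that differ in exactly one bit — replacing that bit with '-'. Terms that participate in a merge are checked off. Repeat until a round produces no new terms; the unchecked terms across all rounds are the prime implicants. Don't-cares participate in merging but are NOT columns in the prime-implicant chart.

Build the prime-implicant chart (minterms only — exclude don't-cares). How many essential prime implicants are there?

2

Round 0: 0001✓ 0010✓ 0100✓ 0101✓ 0110✓ 0111✓ 1000✓ 1011 1100✓ 1101✓
Round 1: -100✓ -101✓ 0-01 0-10 01-0✓ 01-1✓ 010-✓ 011-✓ 1-00 110-✓
Round 2: -10- 01--
PIs = {-10-, 0-01, 0-10, 01--, 1-00, 1011}
Coverage chart:
  m4: -10-,01--
  m5: -10-,0-01,01--
  m6: 0-10,01--
  m8: 1-00 ←essential
  m12: -10-,1-00
  m13: -10- ←essential
Essential: -10-, 1-00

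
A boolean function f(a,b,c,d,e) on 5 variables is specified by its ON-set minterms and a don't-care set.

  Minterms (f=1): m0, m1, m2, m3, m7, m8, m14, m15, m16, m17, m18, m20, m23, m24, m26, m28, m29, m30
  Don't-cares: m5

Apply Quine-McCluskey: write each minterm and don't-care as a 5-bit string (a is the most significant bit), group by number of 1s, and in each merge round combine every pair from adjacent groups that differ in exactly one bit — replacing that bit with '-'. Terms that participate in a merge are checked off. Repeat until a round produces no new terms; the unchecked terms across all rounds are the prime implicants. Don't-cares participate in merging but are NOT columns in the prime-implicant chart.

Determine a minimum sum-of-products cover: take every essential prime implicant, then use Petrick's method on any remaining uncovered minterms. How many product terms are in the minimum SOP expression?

Round 0: 00000✓ 00001✓ 00010✓ 00011✓ 00101✓ 00111✓ 01000✓ 01110✓ 01111✓ 10000✓ 10001✓ 10010✓ 10100✓ 10111✓ 11000✓ 11010✓ 11100✓ 11101✓ 11110✓
Round 1: -0000✓ -0001✓ -0010✓ -0111 -1000✓ -1110 0-000✓ 0-111 00-01✓ 00-11✓ 000-0✓ 000-1✓ 0000-✓ 0001-✓ 001-1✓ 0111- 1-000✓ 1-010✓ 1-100✓ 10-00✓ 100-0✓ 1000-✓ 11-00✓ 11-10✓ 110-0✓ 111-0✓ 1110-
Round 2: --000 -00-0 -000- 00--1 000-- 1--00 1-0-0 11--0
PIs = {--000, -00-0, -000-, -0111, -1110, 0-111, 00--1, 000--, 0111-, 1--00, 1-0-0, 11--0, 1110-}
Coverage chart:
  m0: --000,-00-0,-000-,000--
  m1: -000-,00--1,000--
  m2: -00-0,000--
  m3: 00--1,000--
  m7: -0111,0-111,00--1
  m8: --000 ←essential
  m14: -1110,0111-
  m15: 0-111,0111-
  m16: --000,-00-0,-000-,1--00,1-0-0
  m17: -000- ←essential
  m18: -00-0,1-0-0
  m20: 1--00 ←essential
  m23: -0111 ←essential
  m24: --000,1--00,1-0-0,11--0
  m26: 1-0-0,11--0
  m28: 1--00,11--0,1110-
  m29: 1110- ←essential
  m30: -1110,11--0
Essential: --000, -000-, -0111, 1--00, 1110-
Petrick residual → -00-0, 00--1, 0111-, 11--0
Min cover (9 terms): c'd'e' + b'c'e' + b'c'd' + b'cde + a'b'e + a'bcd + ad'e' + abe' + abcd'

9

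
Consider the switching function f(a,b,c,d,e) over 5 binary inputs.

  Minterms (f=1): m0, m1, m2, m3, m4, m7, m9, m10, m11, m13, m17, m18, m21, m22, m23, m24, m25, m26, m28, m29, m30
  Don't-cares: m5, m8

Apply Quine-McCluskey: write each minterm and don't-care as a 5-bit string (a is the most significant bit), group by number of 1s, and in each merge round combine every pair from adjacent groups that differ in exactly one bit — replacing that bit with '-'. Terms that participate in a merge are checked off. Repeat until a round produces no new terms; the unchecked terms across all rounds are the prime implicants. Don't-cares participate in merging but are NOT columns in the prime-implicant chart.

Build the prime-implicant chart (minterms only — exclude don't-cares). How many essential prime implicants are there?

3

Round 0: 00000✓ 00001✓ 00010✓ 00011✓ 00100✓ 00101✓ 00111✓ 01000✓ 01001✓ 01010✓ 01011✓ 01101✓ 10001✓ 10010✓ 10101✓ 10110✓ 10111✓ 11000✓ 11001✓ 11010✓ 11100✓ 11101✓ 11110✓
Round 1: -0001✓ -0010✓ -0101✓ -0111✓ -1000✓ -1001✓ -1010✓ -1101✓ 0-000✓ 0-001✓ 0-010✓ 0-011✓ 0-101✓ 00-00✓ 00-01✓ 00-11✓ 000-0✓ 000-1✓ 0000-✓ 0001-✓ 001-1✓ 0010-✓ 01-01✓ 010-0✓ 010-1✓ 0100-✓ 0101-✓ 1-001✓ 1-010✓ 1-101✓ 1-110✓ 10-01✓ 10-10✓ 101-1✓ 1011- 11-00✓ 11-01✓ 11-10✓ 110-0✓ 1100-✓ 111-0✓ 1110-✓
Round 2: --001✓ --010 --101✓ -0-01✓ -01-1 -1-01✓ -10-0 -100- 0--01✓ 0-0-0✓ 0-0-1✓ 0-00-✓ 0-01-✓ 00--1 00-0- 000--✓ 010--✓ 1--01✓ 1--10 11--0 11-0-
Round 3: ---01 0-0--
PIs = {---01, --010, -01-1, -10-0, -100-, 0-0--, 00--1, 00-0-, 1--10, 1011-, 11--0, 11-0-}
Coverage chart:
  m0: 0-0--,00-0-
  m1: ---01,0-0--,00--1,00-0-
  m2: --010,0-0--
  m3: 0-0--,00--1
  m4: 00-0- ←essential
  m7: -01-1,00--1
  m9: ---01,-100-,0-0--
  m10: --010,-10-0,0-0--
  m11: 0-0-- ←essential
  m13: ---01 ←essential
  m17: ---01 ←essential
  m18: --010,1--10
  m21: ---01,-01-1
  m22: 1--10,1011-
  m23: -01-1,1011-
  m24: -10-0,-100-,11--0,11-0-
  m25: ---01,-100-,11-0-
  m26: --010,-10-0,1--10,11--0
  m28: 11--0,11-0-
  m29: ---01,11-0-
  m30: 1--10,11--0
Essential: ---01, 0-0--, 00-0-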